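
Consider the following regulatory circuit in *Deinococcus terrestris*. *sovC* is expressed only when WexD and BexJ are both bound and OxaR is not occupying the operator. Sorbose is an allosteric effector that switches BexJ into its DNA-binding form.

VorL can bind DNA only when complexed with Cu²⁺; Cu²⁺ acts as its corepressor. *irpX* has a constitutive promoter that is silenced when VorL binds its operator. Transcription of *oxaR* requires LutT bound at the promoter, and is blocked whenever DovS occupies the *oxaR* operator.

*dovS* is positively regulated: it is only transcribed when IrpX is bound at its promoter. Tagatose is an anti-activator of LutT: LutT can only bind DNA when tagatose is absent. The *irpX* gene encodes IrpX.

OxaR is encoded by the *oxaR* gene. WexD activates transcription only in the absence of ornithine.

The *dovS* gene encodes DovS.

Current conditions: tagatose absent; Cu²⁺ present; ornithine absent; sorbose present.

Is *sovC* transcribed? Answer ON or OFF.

Ornithine is absent, so WexD is active.
Tagatose is absent, so LutT is active.
Cu²⁺ is present, so VorL is active.
With repressor VorL bound, *irpX* is not transcribed.
So IrpX is not produced.
Required activator IrpX is absent, so *dovS* is not transcribed.
So DovS is not produced.
No repressor is bound and LutT is active, so *oxaR* is transcribed.
So OxaR is produced and active.
Sorbose is present, so BexJ is active.
With repressor OxaR bound, *sovC* is not transcribed.

OFF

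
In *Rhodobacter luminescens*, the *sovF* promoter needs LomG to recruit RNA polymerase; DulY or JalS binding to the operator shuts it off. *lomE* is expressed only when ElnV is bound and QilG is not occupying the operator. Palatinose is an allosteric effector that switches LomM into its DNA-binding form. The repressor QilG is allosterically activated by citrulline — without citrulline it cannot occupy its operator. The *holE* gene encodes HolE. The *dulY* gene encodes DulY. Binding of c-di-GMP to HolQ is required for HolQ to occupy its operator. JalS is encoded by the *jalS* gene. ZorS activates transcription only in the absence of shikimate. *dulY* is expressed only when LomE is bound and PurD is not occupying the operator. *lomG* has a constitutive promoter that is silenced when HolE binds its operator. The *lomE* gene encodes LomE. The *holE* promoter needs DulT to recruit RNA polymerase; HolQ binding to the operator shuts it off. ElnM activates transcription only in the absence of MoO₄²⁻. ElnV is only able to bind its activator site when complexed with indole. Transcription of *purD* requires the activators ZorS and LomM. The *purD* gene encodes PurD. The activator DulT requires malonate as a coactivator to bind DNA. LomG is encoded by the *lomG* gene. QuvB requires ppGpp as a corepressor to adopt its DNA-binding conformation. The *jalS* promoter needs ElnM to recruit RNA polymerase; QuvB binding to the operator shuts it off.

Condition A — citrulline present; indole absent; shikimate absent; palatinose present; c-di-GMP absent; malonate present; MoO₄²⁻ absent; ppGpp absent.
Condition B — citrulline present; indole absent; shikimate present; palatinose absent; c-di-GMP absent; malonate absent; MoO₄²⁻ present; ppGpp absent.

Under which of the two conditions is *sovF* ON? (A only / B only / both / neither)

B only

Condition A:
Citrulline is present, so QilG is active.
Indole is absent, so ElnV is inactive.
With repressor QilG bound, *lomE* is not transcribed.
So LomE is not produced.
Shikimate is absent, so ZorS is active.
Palatinose is present, so LomM is active.
No repressor is bound and ZorS and LomM are active, so *purD* is transcribed.
So PurD is produced and active.
With repressor PurD bound, *dulY* is not transcribed.
So DulY is not produced.
c-di-GMP is absent, so HolQ is inactive.
Malonate is present, so DulT is active.
No repressor is bound and DulT is active, so *holE* is transcribed.
So HolE is produced and active.
With repressor HolE bound, *lomG* is not transcribed.
So LomG is not produced.
MoO₄²⁻ is absent, so ElnM is active.
ppGpp is absent, so QuvB is inactive.
No repressor is bound and ElnM is active, so *jalS* is transcribed.
So JalS is produced and active.
With repressor JalS bound, *sovF* is not transcribed.
→ *sovF* is OFF in A.
Condition B:
Citrulline is present, so QilG is active.
Indole is absent, so ElnV is inactive.
With repressor QilG bound, *lomE* is not transcribed.
So LomE is not produced.
Shikimate is present, so ZorS is inactive.
Palatinose is absent, so LomM is inactive.
Required activator ZorS is absent, so *purD* is not transcribed.
So PurD is not produced.
Required activator LomE is absent, so *dulY* is not transcribed.
So DulY is not produced.
c-di-GMP is absent, so HolQ is inactive.
Malonate is absent, so DulT is inactive.
Required activator DulT is absent, so *holE* is not transcribed.
So HolE is not produced.
With no repressor bound, *lomG* is transcribed.
So LomG is produced and active.
MoO₄²⁻ is present, so ElnM is inactive.
ppGpp is absent, so QuvB is inactive.
Required activator ElnM is absent, so *jalS* is not transcribed.
So JalS is not produced.
No repressor is bound and LomG is active, so *sovF* is transcribed.
→ *sovF* is ON in B.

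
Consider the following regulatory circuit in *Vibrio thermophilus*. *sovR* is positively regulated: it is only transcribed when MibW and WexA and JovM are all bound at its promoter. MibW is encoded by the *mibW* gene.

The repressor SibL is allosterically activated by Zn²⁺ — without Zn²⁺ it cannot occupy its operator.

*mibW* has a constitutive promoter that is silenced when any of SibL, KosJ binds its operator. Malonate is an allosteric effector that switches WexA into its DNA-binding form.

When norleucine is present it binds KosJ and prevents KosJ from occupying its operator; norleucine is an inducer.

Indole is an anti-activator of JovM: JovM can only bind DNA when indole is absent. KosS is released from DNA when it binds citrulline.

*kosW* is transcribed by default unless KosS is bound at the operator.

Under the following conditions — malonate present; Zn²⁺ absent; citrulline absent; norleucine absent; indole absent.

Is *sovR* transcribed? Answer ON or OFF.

Zn²⁺ is absent, so SibL is inactive.
Norleucine is absent, so KosJ is active.
With repressor KosJ bound, *mibW* is not transcribed.
So MibW is not produced.
Malonate is present, so WexA is active.
Indole is absent, so JovM is active.
Required activator MibW is absent, so *sovR* is not transcribed.

OFF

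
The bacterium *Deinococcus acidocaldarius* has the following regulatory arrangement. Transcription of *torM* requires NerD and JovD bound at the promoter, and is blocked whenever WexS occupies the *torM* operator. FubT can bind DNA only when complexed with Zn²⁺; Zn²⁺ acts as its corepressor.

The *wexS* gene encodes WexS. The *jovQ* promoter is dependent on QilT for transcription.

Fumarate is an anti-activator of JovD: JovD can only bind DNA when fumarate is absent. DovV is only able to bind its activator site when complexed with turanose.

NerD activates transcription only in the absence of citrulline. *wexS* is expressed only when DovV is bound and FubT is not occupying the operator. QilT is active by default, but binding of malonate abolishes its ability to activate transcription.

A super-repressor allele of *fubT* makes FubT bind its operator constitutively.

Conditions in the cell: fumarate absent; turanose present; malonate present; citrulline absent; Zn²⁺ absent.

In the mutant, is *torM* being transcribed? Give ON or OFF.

ON

Turanose is present, so DovV is active.
FubT is constitutively active in this strain.
With repressor FubT bound, *wexS* is not transcribed.
So WexS is not produced.
Citrulline is absent, so NerD is active.
Fumarate is absent, so JovD is active.
No repressor is bound and NerD and JovD are active, so *torM* is transcribed.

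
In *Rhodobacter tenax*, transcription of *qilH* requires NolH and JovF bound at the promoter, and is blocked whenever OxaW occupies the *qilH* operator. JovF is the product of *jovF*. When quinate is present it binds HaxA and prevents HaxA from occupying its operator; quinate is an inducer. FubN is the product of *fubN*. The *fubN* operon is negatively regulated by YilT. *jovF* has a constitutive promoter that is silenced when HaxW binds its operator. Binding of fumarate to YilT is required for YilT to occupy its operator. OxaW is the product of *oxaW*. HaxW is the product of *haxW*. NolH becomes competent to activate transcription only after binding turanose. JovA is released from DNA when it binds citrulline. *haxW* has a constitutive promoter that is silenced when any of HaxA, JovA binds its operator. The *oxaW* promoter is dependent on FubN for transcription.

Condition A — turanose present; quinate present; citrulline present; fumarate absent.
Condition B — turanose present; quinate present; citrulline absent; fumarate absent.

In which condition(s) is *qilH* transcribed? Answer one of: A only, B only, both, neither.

Condition A:
Turanose is present, so NolH is active.
Quinate is present, so HaxA is inactive.
Citrulline is present, so JovA is inactive.
With no repressor bound, *haxW* is transcribed.
So HaxW is produced and active.
With repressor HaxW bound, *jovF* is not transcribed.
So JovF is not produced.
Fumarate is absent, so YilT is inactive.
With no repressor bound, *fubN* is transcribed.
So FubN is produced and active.
No repressor is bound and FubN is active, so *oxaW* is transcribed.
So OxaW is produced and active.
With repressor OxaW bound, *qilH* is not transcribed.
→ *qilH* is OFF in A.
Condition B:
Turanose is present, so NolH is active.
Quinate is present, so HaxA is inactive.
Citrulline is absent, so JovA is active.
With repressor JovA bound, *haxW* is not transcribed.
So HaxW is not produced.
With no repressor bound, *jovF* is transcribed.
So JovF is produced and active.
Fumarate is absent, so YilT is inactive.
With no repressor bound, *fubN* is transcribed.
So FubN is produced and active.
No repressor is bound and FubN is active, so *oxaW* is transcribed.
So OxaW is produced and active.
With repressor OxaW bound, *qilH* is not transcribed.
→ *qilH* is OFF in B.

neither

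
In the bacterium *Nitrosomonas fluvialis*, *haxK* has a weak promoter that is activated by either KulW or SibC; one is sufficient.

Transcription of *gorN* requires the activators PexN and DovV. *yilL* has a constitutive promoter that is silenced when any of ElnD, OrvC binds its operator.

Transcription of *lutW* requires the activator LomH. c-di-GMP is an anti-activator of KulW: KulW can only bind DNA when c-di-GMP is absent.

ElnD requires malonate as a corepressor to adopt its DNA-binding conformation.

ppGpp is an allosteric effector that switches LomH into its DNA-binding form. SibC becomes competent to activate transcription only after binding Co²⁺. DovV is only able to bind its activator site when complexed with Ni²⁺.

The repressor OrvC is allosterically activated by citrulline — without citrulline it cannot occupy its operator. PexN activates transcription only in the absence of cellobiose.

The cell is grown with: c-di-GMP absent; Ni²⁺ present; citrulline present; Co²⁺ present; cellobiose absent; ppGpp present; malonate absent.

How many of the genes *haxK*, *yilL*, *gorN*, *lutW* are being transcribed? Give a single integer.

c-di-GMP is absent, so KulW is active.
Co²⁺ is present, so SibC is active.
Activator KulW is present, so *haxK* is transcribed.
→ *haxK* is ON.
Malonate is absent, so ElnD is inactive.
Citrulline is present, so OrvC is active.
With repressor OrvC bound, *yilL* is not transcribed.
→ *yilL* is OFF.
Cellobiose is absent, so PexN is active.
Ni²⁺ is present, so DovV is active.
No repressor is bound and PexN and DovV are active, so *gorN* is transcribed.
→ *gorN* is ON.
ppGpp is present, so LomH is active.
No repressor is bound and LomH is active, so *lutW* is transcribed.
→ *lutW* is ON.
3 of the 4 genes are transcribed.

3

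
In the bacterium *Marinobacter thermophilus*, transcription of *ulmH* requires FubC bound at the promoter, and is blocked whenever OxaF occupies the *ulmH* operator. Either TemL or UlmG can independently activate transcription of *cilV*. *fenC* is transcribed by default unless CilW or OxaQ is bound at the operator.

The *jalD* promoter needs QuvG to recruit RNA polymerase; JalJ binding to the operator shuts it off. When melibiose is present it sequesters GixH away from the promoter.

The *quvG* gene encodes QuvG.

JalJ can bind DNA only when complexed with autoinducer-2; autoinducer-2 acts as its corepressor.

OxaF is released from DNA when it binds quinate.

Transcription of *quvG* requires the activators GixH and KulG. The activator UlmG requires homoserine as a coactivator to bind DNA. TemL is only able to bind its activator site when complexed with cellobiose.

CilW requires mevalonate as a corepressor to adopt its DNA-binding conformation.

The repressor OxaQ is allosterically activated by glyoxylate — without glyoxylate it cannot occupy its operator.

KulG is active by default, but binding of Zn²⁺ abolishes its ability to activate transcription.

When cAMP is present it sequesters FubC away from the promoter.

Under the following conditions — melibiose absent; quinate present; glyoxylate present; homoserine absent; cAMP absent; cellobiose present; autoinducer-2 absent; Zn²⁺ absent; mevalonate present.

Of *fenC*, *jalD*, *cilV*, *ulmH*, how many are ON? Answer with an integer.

Mevalonate is present, so CilW is active.
Glyoxylate is present, so OxaQ is active.
With repressor CilW bound, *fenC* is not transcribed.
→ *fenC* is OFF.
Autoinducer-2 is absent, so JalJ is inactive.
Melibiose is absent, so GixH is active.
Zn²⁺ is absent, so KulG is active.
No repressor is bound and GixH and KulG are active, so *quvG* is transcribed.
So QuvG is produced and active.
No repressor is bound and QuvG is active, so *jalD* is transcribed.
→ *jalD* is ON.
Cellobiose is present, so TemL is active.
Homoserine is absent, so UlmG is inactive.
Activator TemL is present, so *cilV* is transcribed.
→ *cilV* is ON.
cAMP is absent, so FubC is active.
Quinate is present, so OxaF is inactive.
No repressor is bound and FubC is active, so *ulmH* is transcribed.
→ *ulmH* is ON.
3 of the 4 genes are transcribed.

3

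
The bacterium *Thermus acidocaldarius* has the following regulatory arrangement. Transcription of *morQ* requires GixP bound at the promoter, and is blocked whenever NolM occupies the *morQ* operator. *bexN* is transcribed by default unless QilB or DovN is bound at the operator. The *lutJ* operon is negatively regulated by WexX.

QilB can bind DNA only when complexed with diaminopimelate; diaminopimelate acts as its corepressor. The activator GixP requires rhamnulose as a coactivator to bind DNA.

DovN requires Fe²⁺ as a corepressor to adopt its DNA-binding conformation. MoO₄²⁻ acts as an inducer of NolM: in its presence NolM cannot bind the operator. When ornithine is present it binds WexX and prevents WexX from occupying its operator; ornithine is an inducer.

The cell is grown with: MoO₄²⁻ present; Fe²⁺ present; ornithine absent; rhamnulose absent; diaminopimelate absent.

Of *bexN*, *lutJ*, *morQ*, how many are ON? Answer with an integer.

Diaminopimelate is absent, so QilB is inactive.
Fe²⁺ is present, so DovN is active.
With repressor DovN bound, *bexN* is not transcribed.
→ *bexN* is OFF.
Ornithine is absent, so WexX is active.
With repressor WexX bound, *lutJ* is not transcribed.
→ *lutJ* is OFF.
Rhamnulose is absent, so GixP is inactive.
MoO₄²⁻ is present, so NolM is inactive.
Required activator GixP is absent, so *morQ* is not transcribed.
→ *morQ* is OFF.
0 of the 3 genes are transcribed.

0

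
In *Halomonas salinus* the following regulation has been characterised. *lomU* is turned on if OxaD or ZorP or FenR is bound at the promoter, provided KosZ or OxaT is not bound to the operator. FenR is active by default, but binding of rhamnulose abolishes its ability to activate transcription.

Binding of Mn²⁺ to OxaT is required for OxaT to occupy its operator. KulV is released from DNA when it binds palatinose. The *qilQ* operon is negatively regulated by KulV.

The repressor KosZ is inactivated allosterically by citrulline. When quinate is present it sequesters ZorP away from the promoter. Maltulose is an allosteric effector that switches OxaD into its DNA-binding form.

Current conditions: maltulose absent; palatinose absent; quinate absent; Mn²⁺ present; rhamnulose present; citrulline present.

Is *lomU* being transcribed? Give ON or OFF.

Maltulose is absent, so OxaD is inactive.
Quinate is absent, so ZorP is active.
Rhamnulose is present, so FenR is inactive.
Citrulline is present, so KosZ is inactive.
Mn²⁺ is present, so OxaT is active.
With repressor OxaT bound, *lomU* is not transcribed.

OFF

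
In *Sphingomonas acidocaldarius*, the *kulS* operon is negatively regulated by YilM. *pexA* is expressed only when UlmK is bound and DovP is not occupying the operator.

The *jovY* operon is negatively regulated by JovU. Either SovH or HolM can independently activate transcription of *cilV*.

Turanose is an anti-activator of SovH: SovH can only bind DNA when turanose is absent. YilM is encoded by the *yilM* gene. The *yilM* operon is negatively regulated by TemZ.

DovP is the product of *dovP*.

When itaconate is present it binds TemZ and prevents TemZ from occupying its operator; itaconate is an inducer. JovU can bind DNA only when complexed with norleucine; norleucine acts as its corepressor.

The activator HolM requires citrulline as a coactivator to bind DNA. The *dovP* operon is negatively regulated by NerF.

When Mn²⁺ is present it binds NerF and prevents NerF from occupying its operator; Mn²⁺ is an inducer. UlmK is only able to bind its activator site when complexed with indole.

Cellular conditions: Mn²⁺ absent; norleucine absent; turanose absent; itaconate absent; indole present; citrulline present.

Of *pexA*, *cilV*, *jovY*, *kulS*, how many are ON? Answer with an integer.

Mn²⁺ is absent, so NerF is active.
With repressor NerF bound, *dovP* is not transcribed.
So DovP is not produced.
Indole is present, so UlmK is active.
No repressor is bound and UlmK is active, so *pexA* is transcribed.
→ *pexA* is ON.
Turanose is absent, so SovH is active.
Citrulline is present, so HolM is active.
Activator SovH is present, so *cilV* is transcribed.
→ *cilV* is ON.
Norleucine is absent, so JovU is inactive.
With no repressor bound, *jovY* is transcribed.
→ *jovY* is ON.
Itaconate is absent, so TemZ is active.
With repressor TemZ bound, *yilM* is not transcribed.
So YilM is not produced.
With no repressor bound, *kulS* is transcribed.
→ *kulS* is ON.
4 of the 4 genes are transcribed.

4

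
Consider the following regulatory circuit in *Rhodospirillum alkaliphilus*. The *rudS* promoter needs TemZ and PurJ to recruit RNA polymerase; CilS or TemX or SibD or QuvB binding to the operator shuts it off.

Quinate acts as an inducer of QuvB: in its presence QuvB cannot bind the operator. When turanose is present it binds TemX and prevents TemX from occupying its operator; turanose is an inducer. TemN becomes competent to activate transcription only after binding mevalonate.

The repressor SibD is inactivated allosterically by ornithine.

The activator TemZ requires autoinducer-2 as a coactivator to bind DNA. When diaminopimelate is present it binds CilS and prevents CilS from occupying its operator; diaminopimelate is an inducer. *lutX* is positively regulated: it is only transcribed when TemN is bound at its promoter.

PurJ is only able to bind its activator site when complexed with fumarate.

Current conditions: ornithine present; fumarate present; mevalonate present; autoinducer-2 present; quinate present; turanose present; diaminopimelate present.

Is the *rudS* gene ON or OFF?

Diaminopimelate is present, so CilS is inactive.
Turanose is present, so TemX is inactive.
Autoinducer-2 is present, so TemZ is active.
Ornithine is present, so SibD is inactive.
Fumarate is present, so PurJ is active.
Quinate is present, so QuvB is inactive.
No repressor is bound and TemZ and PurJ are active, so *rudS* is transcribed.

ON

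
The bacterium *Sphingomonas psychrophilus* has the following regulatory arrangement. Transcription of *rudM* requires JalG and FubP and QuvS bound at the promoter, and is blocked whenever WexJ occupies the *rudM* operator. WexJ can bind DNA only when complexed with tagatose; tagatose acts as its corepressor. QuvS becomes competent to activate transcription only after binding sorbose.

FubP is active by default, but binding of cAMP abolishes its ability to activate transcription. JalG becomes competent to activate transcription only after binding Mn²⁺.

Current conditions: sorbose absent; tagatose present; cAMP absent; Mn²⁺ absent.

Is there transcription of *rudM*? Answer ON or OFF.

OFF

Mn²⁺ is absent, so JalG is inactive.
Tagatose is present, so WexJ is active.
cAMP is absent, so FubP is active.
Sorbose is absent, so QuvS is inactive.
With repressor WexJ bound, *rudM* is not transcribed.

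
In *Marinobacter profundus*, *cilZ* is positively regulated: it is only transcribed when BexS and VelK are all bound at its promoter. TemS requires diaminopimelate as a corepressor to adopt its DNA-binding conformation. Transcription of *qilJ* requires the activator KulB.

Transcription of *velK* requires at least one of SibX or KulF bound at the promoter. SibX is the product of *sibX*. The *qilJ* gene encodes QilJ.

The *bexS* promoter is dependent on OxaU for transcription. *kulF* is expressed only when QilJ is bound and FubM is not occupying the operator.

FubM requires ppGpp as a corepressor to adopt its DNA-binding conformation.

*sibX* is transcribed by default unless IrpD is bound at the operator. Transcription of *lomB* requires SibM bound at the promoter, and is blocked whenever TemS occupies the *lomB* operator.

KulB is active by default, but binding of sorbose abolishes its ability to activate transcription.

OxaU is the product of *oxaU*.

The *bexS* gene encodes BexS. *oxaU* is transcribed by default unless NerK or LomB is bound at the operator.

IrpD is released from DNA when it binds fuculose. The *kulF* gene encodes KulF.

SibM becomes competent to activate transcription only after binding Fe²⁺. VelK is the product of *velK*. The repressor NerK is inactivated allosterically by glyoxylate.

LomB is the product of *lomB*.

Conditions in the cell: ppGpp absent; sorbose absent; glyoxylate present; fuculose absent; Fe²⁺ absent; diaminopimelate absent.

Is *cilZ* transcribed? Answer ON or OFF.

Glyoxylate is present, so NerK is inactive.
Fe²⁺ is absent, so SibM is inactive.
Diaminopimelate is absent, so TemS is inactive.
Required activator SibM is absent, so *lomB* is not transcribed.
So LomB is not produced.
With no repressor bound, *oxaU* is transcribed.
So OxaU is produced and active.
No repressor is bound and OxaU is active, so *bexS* is transcribed.
So BexS is produced and active.
Fuculose is absent, so IrpD is active.
With repressor IrpD bound, *sibX* is not transcribed.
So SibX is not produced.
ppGpp is absent, so FubM is inactive.
Sorbose is absent, so KulB is active.
No repressor is bound and KulB is active, so *qilJ* is transcribed.
So QilJ is produced and active.
No repressor is bound and QilJ is active, so *kulF* is transcribed.
So KulF is produced and active.
Activator KulF is present, so *velK* is transcribed.
So VelK is produced and active.
No repressor is bound and BexS and VelK are active, so *cilZ* is transcribed.

ON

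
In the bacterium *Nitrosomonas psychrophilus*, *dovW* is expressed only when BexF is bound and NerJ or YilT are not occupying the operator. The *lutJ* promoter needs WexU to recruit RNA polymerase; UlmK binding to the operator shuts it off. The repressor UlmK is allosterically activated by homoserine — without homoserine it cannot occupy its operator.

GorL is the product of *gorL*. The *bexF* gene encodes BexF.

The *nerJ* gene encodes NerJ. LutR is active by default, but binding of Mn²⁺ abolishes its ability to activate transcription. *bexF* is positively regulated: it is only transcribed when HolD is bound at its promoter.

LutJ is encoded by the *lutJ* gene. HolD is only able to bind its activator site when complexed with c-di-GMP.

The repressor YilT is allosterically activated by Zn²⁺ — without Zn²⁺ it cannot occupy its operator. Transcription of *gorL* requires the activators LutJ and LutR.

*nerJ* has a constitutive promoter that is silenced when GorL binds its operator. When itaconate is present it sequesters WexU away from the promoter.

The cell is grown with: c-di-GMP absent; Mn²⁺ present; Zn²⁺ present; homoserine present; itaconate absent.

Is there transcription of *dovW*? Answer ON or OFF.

Homoserine is present, so UlmK is active.
Itaconate is absent, so WexU is active.
With repressor UlmK bound, *lutJ* is not transcribed.
So LutJ is not produced.
Mn²⁺ is present, so LutR is inactive.
Required activator LutJ is absent, so *gorL* is not transcribed.
So GorL is not produced.
With no repressor bound, *nerJ* is transcribed.
So NerJ is produced and active.
Zn²⁺ is present, so YilT is active.
c-di-GMP is absent, so HolD is inactive.
Required activator HolD is absent, so *bexF* is not transcribed.
So BexF is not produced.
With repressor NerJ bound, *dovW* is not transcribed.

OFF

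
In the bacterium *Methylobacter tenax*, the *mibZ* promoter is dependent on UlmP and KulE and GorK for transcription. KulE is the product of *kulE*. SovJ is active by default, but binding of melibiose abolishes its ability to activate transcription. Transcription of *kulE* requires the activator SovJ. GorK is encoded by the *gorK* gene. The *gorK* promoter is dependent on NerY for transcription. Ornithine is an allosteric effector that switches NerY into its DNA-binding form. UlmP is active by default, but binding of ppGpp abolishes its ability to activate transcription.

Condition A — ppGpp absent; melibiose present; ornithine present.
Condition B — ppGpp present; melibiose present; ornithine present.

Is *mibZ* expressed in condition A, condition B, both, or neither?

Condition A:
ppGpp is absent, so UlmP is active.
Melibiose is present, so SovJ is inactive.
Required activator SovJ is absent, so *kulE* is not transcribed.
So KulE is not produced.
Ornithine is present, so NerY is active.
No repressor is bound and NerY is active, so *gorK* is transcribed.
So GorK is produced and active.
Required activator KulE is absent, so *mibZ* is not transcribed.
→ *mibZ* is OFF in A.
Condition B:
ppGpp is present, so UlmP is inactive.
Melibiose is present, so SovJ is inactive.
Required activator SovJ is absent, so *kulE* is not transcribed.
So KulE is not produced.
Ornithine is present, so NerY is active.
No repressor is bound and NerY is active, so *gorK* is transcribed.
So GorK is produced and active.
Required activator UlmP is absent, so *mibZ* is not transcribed.
→ *mibZ* is OFF in B.

neither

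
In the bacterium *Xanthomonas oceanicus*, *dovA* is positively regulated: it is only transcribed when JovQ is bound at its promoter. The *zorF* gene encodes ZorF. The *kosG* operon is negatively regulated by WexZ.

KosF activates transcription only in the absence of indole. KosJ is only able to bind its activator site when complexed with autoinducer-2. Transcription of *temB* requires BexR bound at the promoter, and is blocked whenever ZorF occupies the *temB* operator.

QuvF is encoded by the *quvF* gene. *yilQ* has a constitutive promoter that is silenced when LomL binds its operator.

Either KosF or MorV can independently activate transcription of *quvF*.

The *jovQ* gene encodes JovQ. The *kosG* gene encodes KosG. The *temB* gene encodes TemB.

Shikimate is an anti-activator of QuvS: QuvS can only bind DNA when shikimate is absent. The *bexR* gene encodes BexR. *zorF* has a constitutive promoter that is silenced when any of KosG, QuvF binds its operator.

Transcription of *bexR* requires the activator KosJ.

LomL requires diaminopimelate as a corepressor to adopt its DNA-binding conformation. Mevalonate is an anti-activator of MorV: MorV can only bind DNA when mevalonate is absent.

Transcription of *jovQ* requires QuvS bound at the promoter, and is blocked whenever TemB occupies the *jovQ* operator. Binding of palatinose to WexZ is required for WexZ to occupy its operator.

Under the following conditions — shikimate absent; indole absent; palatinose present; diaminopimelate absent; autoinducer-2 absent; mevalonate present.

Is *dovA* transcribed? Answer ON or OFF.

ON

Palatinose is present, so WexZ is active.
With repressor WexZ bound, *kosG* is not transcribed.
So KosG is not produced.
Indole is absent, so KosF is active.
Mevalonate is present, so MorV is inactive.
Activator KosF is present, so *quvF* is transcribed.
So QuvF is produced and active.
With repressor QuvF bound, *zorF* is not transcribed.
So ZorF is not produced.
Autoinducer-2 is absent, so KosJ is inactive.
Required activator KosJ is absent, so *bexR* is not transcribed.
So BexR is not produced.
Required activator BexR is absent, so *temB* is not transcribed.
So TemB is not produced.
Shikimate is absent, so QuvS is active.
No repressor is bound and QuvS is active, so *jovQ* is transcribed.
So JovQ is produced and active.
No repressor is bound and JovQ is active, so *dovA* is transcribed.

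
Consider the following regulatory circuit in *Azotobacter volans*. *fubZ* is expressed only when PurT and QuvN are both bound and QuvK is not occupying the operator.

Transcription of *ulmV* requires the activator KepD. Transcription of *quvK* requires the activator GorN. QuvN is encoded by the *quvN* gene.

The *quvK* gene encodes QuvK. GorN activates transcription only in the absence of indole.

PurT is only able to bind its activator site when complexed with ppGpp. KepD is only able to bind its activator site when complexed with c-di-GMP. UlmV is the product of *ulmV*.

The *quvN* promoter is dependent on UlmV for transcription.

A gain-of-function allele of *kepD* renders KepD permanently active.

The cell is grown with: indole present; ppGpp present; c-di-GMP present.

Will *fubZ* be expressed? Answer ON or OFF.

ON

ppGpp is present, so PurT is active.
Indole is present, so GorN is inactive.
Required activator GorN is absent, so *quvK* is not transcribed.
So QuvK is not produced.
KepD is constitutively active in this strain.
No repressor is bound and KepD is active, so *ulmV* is transcribed.
So UlmV is produced and active.
No repressor is bound and UlmV is active, so *quvN* is transcribed.
So QuvN is produced and active.
No repressor is bound and PurT and QuvN are active, so *fubZ* is transcribed.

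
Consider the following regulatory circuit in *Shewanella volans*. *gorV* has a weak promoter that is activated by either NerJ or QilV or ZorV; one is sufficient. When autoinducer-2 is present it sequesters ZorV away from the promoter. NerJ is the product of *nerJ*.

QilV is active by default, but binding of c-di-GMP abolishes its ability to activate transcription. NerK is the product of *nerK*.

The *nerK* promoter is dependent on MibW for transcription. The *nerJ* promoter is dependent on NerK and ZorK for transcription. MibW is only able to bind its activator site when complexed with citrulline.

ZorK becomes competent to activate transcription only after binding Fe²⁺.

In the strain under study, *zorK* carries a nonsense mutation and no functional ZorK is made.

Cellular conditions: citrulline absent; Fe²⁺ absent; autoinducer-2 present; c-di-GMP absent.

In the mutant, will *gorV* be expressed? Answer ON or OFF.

Citrulline is absent, so MibW is inactive.
Required activator MibW is absent, so *nerK* is not transcribed.
So NerK is not produced.
ZorK is non-functional in this strain, so it has no effect.
Required activator NerK is absent, so *nerJ* is not transcribed.
So NerJ is not produced.
c-di-GMP is absent, so QilV is active.
Autoinducer-2 is present, so ZorV is inactive.
Activator QilV is present, so *gorV* is transcribed.

ON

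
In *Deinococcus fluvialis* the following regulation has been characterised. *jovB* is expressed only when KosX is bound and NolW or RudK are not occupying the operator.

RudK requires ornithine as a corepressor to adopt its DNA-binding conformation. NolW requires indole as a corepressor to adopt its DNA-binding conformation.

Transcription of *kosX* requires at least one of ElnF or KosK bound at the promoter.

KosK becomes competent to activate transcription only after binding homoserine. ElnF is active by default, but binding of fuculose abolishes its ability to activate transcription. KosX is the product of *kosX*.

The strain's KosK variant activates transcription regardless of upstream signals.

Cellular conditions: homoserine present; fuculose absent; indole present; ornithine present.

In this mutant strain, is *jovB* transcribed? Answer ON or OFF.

Indole is present, so NolW is active.
Fuculose is absent, so ElnF is active.
KosK is constitutively active in this strain.
Activator ElnF is present, so *kosX* is transcribed.
So KosX is produced and active.
Ornithine is present, so RudK is active.
With repressor NolW bound, *jovB* is not transcribed.

OFF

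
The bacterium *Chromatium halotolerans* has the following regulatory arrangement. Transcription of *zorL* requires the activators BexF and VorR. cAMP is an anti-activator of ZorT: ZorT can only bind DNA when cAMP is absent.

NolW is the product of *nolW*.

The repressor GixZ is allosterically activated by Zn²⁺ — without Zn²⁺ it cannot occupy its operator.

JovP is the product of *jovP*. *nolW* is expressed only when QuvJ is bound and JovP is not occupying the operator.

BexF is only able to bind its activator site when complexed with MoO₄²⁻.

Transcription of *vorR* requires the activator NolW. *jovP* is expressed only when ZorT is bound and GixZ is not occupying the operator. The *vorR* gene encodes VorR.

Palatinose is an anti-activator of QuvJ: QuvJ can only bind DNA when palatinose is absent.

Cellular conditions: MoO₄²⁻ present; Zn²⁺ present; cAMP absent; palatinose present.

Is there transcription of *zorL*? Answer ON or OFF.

MoO₄²⁻ is present, so BexF is active.
Zn²⁺ is present, so GixZ is active.
cAMP is absent, so ZorT is active.
With repressor GixZ bound, *jovP* is not transcribed.
So JovP is not produced.
Palatinose is present, so QuvJ is inactive.
Required activator QuvJ is absent, so *nolW* is not transcribed.
So NolW is not produced.
Required activator NolW is absent, so *vorR* is not transcribed.
So VorR is not produced.
Required activator VorR is absent, so *zorL* is not transcribed.

OFF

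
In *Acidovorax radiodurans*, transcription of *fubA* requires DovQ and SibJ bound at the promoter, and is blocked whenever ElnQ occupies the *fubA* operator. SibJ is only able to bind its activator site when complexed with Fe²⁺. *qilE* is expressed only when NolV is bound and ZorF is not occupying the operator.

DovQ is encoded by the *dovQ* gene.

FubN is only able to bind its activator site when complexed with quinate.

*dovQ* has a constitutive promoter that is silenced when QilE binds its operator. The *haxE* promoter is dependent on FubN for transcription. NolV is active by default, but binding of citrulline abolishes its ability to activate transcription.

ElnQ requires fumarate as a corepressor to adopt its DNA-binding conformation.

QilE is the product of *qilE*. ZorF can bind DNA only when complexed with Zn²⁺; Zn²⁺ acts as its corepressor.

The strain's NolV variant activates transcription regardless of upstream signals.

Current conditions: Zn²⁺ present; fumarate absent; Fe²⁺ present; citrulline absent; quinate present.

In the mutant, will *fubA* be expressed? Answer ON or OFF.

ON

Zn²⁺ is present, so ZorF is active.
NolV is constitutively active in this strain.
With repressor ZorF bound, *qilE* is not transcribed.
So QilE is not produced.
With no repressor bound, *dovQ* is transcribed.
So DovQ is produced and active.
Fumarate is absent, so ElnQ is inactive.
Fe²⁺ is present, so SibJ is active.
No repressor is bound and DovQ and SibJ are active, so *fubA* is transcribed.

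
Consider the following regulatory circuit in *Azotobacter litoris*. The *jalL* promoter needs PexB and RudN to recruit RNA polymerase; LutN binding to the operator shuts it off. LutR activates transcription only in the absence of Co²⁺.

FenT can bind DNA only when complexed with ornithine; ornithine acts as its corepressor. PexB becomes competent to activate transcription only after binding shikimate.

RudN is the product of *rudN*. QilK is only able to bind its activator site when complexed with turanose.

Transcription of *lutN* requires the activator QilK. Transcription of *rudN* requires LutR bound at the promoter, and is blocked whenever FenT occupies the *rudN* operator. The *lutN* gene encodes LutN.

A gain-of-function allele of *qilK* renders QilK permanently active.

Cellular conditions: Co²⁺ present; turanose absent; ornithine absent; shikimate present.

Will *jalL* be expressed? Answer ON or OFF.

Shikimate is present, so PexB is active.
Co²⁺ is present, so LutR is inactive.
Ornithine is absent, so FenT is inactive.
Required activator LutR is absent, so *rudN* is not transcribed.
So RudN is not produced.
QilK is constitutively active in this strain.
No repressor is bound and QilK is active, so *lutN* is transcribed.
So LutN is produced and active.
With repressor LutN bound, *jalL* is not transcribed.

OFF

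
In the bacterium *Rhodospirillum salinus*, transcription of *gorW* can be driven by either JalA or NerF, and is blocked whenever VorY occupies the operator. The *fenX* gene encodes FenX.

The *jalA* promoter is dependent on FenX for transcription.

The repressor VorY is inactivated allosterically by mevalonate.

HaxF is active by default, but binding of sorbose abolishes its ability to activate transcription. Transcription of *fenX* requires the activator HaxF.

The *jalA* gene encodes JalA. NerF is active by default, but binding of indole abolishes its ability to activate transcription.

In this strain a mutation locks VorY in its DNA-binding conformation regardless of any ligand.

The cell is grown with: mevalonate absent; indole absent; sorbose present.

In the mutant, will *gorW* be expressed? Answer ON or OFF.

Sorbose is present, so HaxF is inactive.
Required activator HaxF is absent, so *fenX* is not transcribed.
So FenX is not produced.
Required activator FenX is absent, so *jalA* is not transcribed.
So JalA is not produced.
Indole is absent, so NerF is active.
VorY is constitutively active in this strain.
With repressor VorY bound, *gorW* is not transcribed.

OFF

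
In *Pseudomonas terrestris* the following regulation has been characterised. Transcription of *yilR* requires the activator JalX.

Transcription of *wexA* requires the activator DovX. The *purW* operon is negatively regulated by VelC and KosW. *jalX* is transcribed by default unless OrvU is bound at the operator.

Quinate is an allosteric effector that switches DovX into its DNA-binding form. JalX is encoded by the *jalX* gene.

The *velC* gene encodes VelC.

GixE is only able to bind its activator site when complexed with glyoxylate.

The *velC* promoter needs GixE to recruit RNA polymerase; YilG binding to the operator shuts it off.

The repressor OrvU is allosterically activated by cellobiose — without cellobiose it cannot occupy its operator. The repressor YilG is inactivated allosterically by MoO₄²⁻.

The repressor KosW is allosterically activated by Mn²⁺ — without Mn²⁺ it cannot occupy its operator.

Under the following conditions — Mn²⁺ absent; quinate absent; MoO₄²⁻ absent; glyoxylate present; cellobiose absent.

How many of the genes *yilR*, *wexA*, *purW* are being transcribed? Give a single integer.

2

Cellobiose is absent, so OrvU is inactive.
With no repressor bound, *jalX* is transcribed.
So JalX is produced and active.
No repressor is bound and JalX is active, so *yilR* is transcribed.
→ *yilR* is ON.
Quinate is absent, so DovX is inactive.
Required activator DovX is absent, so *wexA* is not transcribed.
→ *wexA* is OFF.
Glyoxylate is present, so GixE is active.
MoO₄²⁻ is absent, so YilG is active.
With repressor YilG bound, *velC* is not transcribed.
So VelC is not produced.
Mn²⁺ is absent, so KosW is inactive.
With no repressor bound, *purW* is transcribed.
→ *purW* is ON.
2 of the 3 genes are transcribed.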